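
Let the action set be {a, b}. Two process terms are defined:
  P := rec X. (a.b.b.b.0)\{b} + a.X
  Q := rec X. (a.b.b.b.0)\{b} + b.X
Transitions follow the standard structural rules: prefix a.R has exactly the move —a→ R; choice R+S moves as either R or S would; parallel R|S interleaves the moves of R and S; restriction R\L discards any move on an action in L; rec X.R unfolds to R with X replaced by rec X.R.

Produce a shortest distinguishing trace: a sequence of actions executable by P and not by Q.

aa

LTS(P): 2 reachable states
  p0 = rec X. (a.b.b.b.0)\{b} + a.X :: -a-> p0, -a-> p1
  p1 = (b.b.b.0)\{b} :: stopped
LTS(Q): 2 reachable states
  q0 = rec X. (a.b.b.b.0)\{b} + b.X :: -a-> q1, -b-> q0
  q1 = (b.b.b.0)\{b} :: stopped
Trace ⟨aa⟩ through P, begin at {p0}:
  after a @ step 1: {p0, p1}
  after a @ step 2: {p0, p1}
  P completes σ.
Trace ⟨aa⟩ through Q, begin at {q0}:
  after a @ step 1: {q1}
  after a @ step 2: ∅ (Q stuck)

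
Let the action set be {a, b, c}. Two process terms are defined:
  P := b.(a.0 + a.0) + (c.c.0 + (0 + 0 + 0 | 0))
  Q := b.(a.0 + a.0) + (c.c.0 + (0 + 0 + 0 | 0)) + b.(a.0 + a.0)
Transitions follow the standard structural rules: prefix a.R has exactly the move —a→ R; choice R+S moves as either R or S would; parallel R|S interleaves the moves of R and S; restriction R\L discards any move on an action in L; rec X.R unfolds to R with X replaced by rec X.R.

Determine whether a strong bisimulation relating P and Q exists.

P's transition system — 4 states:
  s0 = b.(a.0 + a.0) + (c.c.0 + (0 + 0 + 0 | 0)) has moves --b--▸ s1, --c--▸ s2
  s1 = a.0 + a.0 has moves --a--▸ s3
  s2 = c.0 has moves --c--▸ s3
  s3 = 0 has moves ·
Q's transition system — 4 states:
  t0 = b.(a.0 + a.0) + (c.c.0 + (0 + 0 + 0 | 0)) + b.(a.0 + a.0) has moves --b--▸ t1, --c--▸ t2
  t1 = a.0 + a.0 has moves --a--▸ t3
  t2 = c.0 has moves --c--▸ t3
  t3 = 0 has moves ·
Bisimilarity quotient blocks:
  B0 = {s0, t0}
  B1 = {s1, t1}
  B2 = {s3, t3}
  B3 = {s2, t2}
s0 ∈ B0, t0 ∈ B0 → same block

YES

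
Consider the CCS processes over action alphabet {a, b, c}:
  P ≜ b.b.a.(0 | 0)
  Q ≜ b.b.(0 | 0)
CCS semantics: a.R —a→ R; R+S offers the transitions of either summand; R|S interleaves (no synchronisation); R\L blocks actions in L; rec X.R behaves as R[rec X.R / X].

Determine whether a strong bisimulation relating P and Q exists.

P ≁ Q

P's transition system — 4 states:
  s0 = b.b.a.(0 | 0) → —b→ s1
  s1 = b.a.(0 | 0) → —b→ s2
  s2 = a.(0 | 0) → —a→ s3
  s3 = 0 | 0 → (no moves)
Q's transition system — 3 states:
  t0 = b.b.(0 | 0) → —b→ t1
  t1 = b.(0 | 0) → —b→ t2
  t2 = 0 | 0 → (no moves)
Coarsest stable partition (strong bisimilarity classes):
  B0 = {s0}
  B1 = {s1}
  B2 = {s2}
  B3 = {s3, t2}
  B4 = {t0}
  B5 = {t1}
s0 ∈ B0, t0 ∈ B4 → different blocks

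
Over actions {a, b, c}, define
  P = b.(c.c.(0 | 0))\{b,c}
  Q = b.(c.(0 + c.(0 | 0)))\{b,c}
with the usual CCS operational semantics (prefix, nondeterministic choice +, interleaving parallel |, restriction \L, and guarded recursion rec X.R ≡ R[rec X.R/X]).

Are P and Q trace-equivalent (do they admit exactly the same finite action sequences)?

traces(P) = traces(Q)

P's transition system — 2 states:
  s0 = b.(c.c.(0 | 0))\{b,c} | —b→ s1
  s1 = (c.c.(0 | 0))\{b,c} | (no moves)
Q's transition system — 2 states:
  t0 = b.(c.(0 + c.(0 | 0)))\{b,c} | —b→ t1
  t1 = (c.(0 + c.(0 | 0)))\{b,c} | (no moves)
Coarsest stable partition (strong bisimilarity classes):
  B0 = {s0, t0}
  B1 = {s1, t1}
s0 ∈ B0, t0 ∈ B0 → same block
Bisimilar ⇒ trace-equivalent.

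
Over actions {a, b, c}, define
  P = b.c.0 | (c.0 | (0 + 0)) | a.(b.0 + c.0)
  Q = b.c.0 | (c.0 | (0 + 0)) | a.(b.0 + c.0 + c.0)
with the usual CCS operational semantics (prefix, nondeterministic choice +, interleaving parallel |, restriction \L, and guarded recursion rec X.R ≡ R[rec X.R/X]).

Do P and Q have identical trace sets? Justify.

LTS(P): 18 reachable states
  m0 = b.c.0 | (c.0 | (0 + 0)) | a.(b.0 + c.0) has moves --a--▸ m1, --b--▸ m2, --c--▸ m3
  m1 = b.c.0 | (c.0 | (0 + 0)) | (b.0 + c.0) has moves --b--▸ m4, --b--▸ m5, --c--▸ m4, --c--▸ m6
  m2 = c.0 | (c.0 | (0 + 0)) | a.(b.0 + c.0) has moves --a--▸ m5, --c--▸ m7, --c--▸ m8
  m3 = b.c.0 | (0 | (0 + 0)) | a.(b.0 + c.0) has moves --a--▸ m6, --b--▸ m8
  m4 = b.c.0 | (c.0 | (0 + 0)) | 0 has moves --b--▸ m9, --c--▸ m10
  m5 = c.0 | (c.0 | (0 + 0)) | (b.0 + c.0) has moves --b--▸ m9, --c--▸ m11, --c--▸ m12, --c--▸ m9
  m6 = b.c.0 | (0 | (0 + 0)) | (b.0 + c.0) has moves --b--▸ m10, --b--▸ m12, --c--▸ m10
  m7 = 0 | (c.0 | (0 + 0)) | a.(b.0 + c.0) has moves --a--▸ m11, --c--▸ m13
  m8 = c.0 | (0 | (0 + 0)) | a.(b.0 + c.0) has moves --a--▸ m12, --c--▸ m13
  m9 = c.0 | (c.0 | (0 + 0)) | 0 has moves --c--▸ m14, --c--▸ m15
  m10 = b.c.0 | (0 | (0 + 0)) | 0 has moves --b--▸ m15
  m11 = 0 | (c.0 | (0 + 0)) | (b.0 + c.0) has moves --b--▸ m14, --c--▸ m14, --c--▸ m16
  m12 = c.0 | (0 | (0 + 0)) | (b.0 + c.0) has moves --b--▸ m15, --c--▸ m15, --c--▸ m16
  m13 = 0 | (0 | (0 + 0)) | a.(b.0 + c.0) has moves --a--▸ m16
  m14 = 0 | (c.0 | (0 + 0)) | 0 has moves --c--▸ m17
  m15 = c.0 | (0 | (0 + 0)) | 0 has moves --c--▸ m17
  m16 = 0 | (0 | (0 + 0)) | (b.0 + c.0) has moves --b--▸ m17, --c--▸ m17
  m17 = 0 | (0 | (0 + 0)) | 0 has moves deadlocked
LTS(Q): 18 reachable states
  n0 = b.c.0 | (c.0 | (0 + 0)) | a.(b.0 + c.0 + c.0) has moves --a--▸ n1, --b--▸ n2, --c--▸ n3
  n1 = b.c.0 | (c.0 | (0 + 0)) | (b.0 + c.0 + c.0) has moves --b--▸ n4, --b--▸ n5, --c--▸ n4, --c--▸ n6
  n2 = c.0 | (c.0 | (0 + 0)) | a.(b.0 + c.0 + c.0) has moves --a--▸ n5, --c--▸ n7, --c--▸ n8
  n3 = b.c.0 | (0 | (0 + 0)) | a.(b.0 + c.0 + c.0) has moves --a--▸ n6, --b--▸ n8
  n4 = b.c.0 | (c.0 | (0 + 0)) | 0 has moves --b--▸ n9, --c--▸ n10
  n5 = c.0 | (c.0 | (0 + 0)) | (b.0 + c.0 + c.0) has moves --b--▸ n9, --c--▸ n11, --c--▸ n12, --c--▸ n9
  n6 = b.c.0 | (0 | (0 + 0)) | (b.0 + c.0 + c.0) has moves --b--▸ n10, --b--▸ n12, --c--▸ n10
  n7 = 0 | (c.0 | (0 + 0)) | a.(b.0 + c.0 + c.0) has moves --a--▸ n11, --c--▸ n13
  n8 = c.0 | (0 | (0 + 0)) | a.(b.0 + c.0 + c.0) has moves --a--▸ n12, --c--▸ n13
  n9 = c.0 | (c.0 | (0 + 0)) | 0 has moves --c--▸ n14, --c--▸ n15
  n10 = b.c.0 | (0 | (0 + 0)) | 0 has moves --b--▸ n15
  n11 = 0 | (c.0 | (0 + 0)) | (b.0 + c.0 + c.0) has moves --b--▸ n14, --c--▸ n14, --c--▸ n16
  n12 = c.0 | (0 | (0 + 0)) | (b.0 + c.0 + c.0) has moves --b--▸ n15, --c--▸ n15, --c--▸ n16
  n13 = 0 | (0 | (0 + 0)) | a.(b.0 + c.0 + c.0) has moves --a--▸ n16
  n14 = 0 | (c.0 | (0 + 0)) | 0 has moves --c--▸ n17
  n15 = c.0 | (0 | (0 + 0)) | 0 has moves --c--▸ n17
  n16 = 0 | (0 | (0 + 0)) | (b.0 + c.0 + c.0) has moves --b--▸ n17, --c--▸ n17
  n17 = 0 | (0 | (0 + 0)) | 0 has moves deadlocked
Partition-refinement fixed point:
  B0 = {m0, n0}
  B1 = {m2, n2}
  B2 = {m7, m8, n7, n8}
  B3 = {m11, m12, n11, n12}
  B4 = {m14, m15, n14, n15}
  B5 = {m17, n17}
  B6 = {m16, n16}
  B7 = {m13, n13}
  B8 = {m5, n5}
  B9 = {m9, n9}
  B10 = {m1, n1}
  B11 = {m4, n4}
  B12 = {m10, n10}
  B13 = {m6, n6}
  B14 = {m3, n3}
m0 ∈ B0, n0 ∈ B0 → same block
Bisimilar ⇒ trace-equivalent.

traces(P) = traces(Q)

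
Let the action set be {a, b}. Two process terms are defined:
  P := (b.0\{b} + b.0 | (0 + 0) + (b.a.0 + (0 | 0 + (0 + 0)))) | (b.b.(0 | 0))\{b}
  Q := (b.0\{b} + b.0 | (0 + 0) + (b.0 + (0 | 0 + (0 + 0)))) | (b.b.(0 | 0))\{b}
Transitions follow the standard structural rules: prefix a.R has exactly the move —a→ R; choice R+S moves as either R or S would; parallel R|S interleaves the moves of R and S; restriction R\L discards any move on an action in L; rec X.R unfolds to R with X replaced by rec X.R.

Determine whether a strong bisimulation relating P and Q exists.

Reachable graph of P (5 states):
  m0 = (b.0\{b} + b.0 | (0 + 0) + (b.a.0 + (0 | 0 + (0 + 0)))) | (b.b.(0 | 0))\{b} has moves --b--▸ m1, --b--▸ m2, --b--▸ m3
  m1 = 0 | (0 + 0) | (b.b.(0 | 0))\{b} has moves deadlocked
  m2 = 0\{b} | (b.b.(0 | 0))\{b} has moves deadlocked
  m3 = a.0 | (b.b.(0 | 0))\{b} has moves --a--▸ m4
  m4 = 0 | (b.b.(0 | 0))\{b} has moves deadlocked
Reachable graph of Q (4 states):
  n0 = (b.0\{b} + b.0 | (0 + 0) + (b.0 + (0 | 0 + (0 + 0)))) | (b.b.(0 | 0))\{b} has moves --b--▸ n1, --b--▸ n2, --b--▸ n3
  n1 = 0 | (0 + 0) | (b.b.(0 | 0))\{b} has moves deadlocked
  n2 = 0 | (b.b.(0 | 0))\{b} has moves deadlocked
  n3 = 0\{b} | (b.b.(0 | 0))\{b} has moves deadlocked
Partition-refinement fixed point:
  B0 = {m0}
  B1 = {m1, m2, m4, n1, n2, n3}
  B2 = {m3}
  B3 = {n0}
m0 ∈ B0, n0 ∈ B3 → different blocks

P ≁ Q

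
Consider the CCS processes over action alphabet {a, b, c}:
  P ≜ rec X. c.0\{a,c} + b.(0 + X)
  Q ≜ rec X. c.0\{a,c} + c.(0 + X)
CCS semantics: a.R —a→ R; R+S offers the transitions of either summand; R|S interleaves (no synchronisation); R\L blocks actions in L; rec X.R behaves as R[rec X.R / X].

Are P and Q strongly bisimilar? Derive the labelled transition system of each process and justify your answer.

P's transition system — 3 states:
  p0 = rec X. c.0\{a,c} + b.(0 + X) | ··b··> p1, ··c··> p2
  p1 = 0 + (rec X. c.0\{a,c} + b.(0 + X)) | ··b··> p1, ··c··> p2
  p2 = 0\{a,c} | stopped
Q's transition system — 3 states:
  q0 = rec X. c.0\{a,c} + c.(0 + X) | ··c··> q1, ··c··> q2
  q1 = 0 + (rec X. c.0\{a,c} + c.(0 + X)) | ··c··> q1, ··c··> q2
  q2 = 0\{a,c} | stopped
Bisimilarity quotient blocks:
  B0 = {p0, p1}
  B1 = {p2, q2}
  B2 = {q0, q1}
p0 ∈ B0, q0 ∈ B2 → different blocks

NO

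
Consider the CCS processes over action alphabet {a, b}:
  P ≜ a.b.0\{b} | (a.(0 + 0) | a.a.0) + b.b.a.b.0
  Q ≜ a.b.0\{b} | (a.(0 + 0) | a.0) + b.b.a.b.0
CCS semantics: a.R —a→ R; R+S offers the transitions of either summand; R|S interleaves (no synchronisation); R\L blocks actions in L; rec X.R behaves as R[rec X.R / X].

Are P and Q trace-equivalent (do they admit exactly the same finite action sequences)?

NO — witness ⟨aaaa⟩

LTS(P): 22 reachable states
  m0 = a.b.0\{b} | (a.(0 + 0) | a.a.0) + b.b.a.b.0 → --a--▸ m1, --a--▸ m2, --a--▸ m3, --b--▸ m4
  m1 = a.b.0\{b} | ((0 + 0) | a.a.0) → --a--▸ m5, --a--▸ m6
  m2 = a.b.0\{b} | (a.(0 + 0) | a.0) → --a--▸ m5, --a--▸ m7, --a--▸ m8
  m3 = b.0\{b} | (a.(0 + 0) | a.a.0) → --a--▸ m6, --a--▸ m8, --b--▸ m9
  m4 = b.a.b.0 → --b--▸ m10
  m5 = a.b.0\{b} | ((0 + 0) | a.0) → --a--▸ m11, --a--▸ m12
  m6 = b.0\{b} | ((0 + 0) | a.a.0) → --a--▸ m12, --b--▸ m13
  m7 = a.b.0\{b} | (a.(0 + 0) | 0) → --a--▸ m11, --a--▸ m14
  m8 = b.0\{b} | (a.(0 + 0) | a.0) → --a--▸ m12, --a--▸ m14, --b--▸ m15
  m9 = 0\{b} | (a.(0 + 0) | a.a.0) → --a--▸ m13, --a--▸ m15
  m10 = a.b.0 → --a--▸ m16
  m11 = a.b.0\{b} | ((0 + 0) | 0) → --a--▸ m17
  m12 = b.0\{b} | ((0 + 0) | a.0) → --a--▸ m17, --b--▸ m18
  m13 = 0\{b} | ((0 + 0) | a.a.0) → --a--▸ m18
  m14 = b.0\{b} | (a.(0 + 0) | 0) → --a--▸ m17, --b--▸ m19
  m15 = 0\{b} | (a.(0 + 0) | a.0) → --a--▸ m18, --a--▸ m19
  m16 = b.0 → --b--▸ m20
  m17 = b.0\{b} | ((0 + 0) | 0) → --b--▸ m21
  m18 = 0\{b} | ((0 + 0) | a.0) → --a--▸ m21
  m19 = 0\{b} | (a.(0 + 0) | 0) → --a--▸ m21
  m20 = 0 → ∅
  m21 = 0\{b} | ((0 + 0) | 0) → ∅
LTS(Q): 16 reachable states
  n0 = a.b.0\{b} | (a.(0 + 0) | a.0) + b.b.a.b.0 → --a--▸ n1, --a--▸ n2, --a--▸ n3, --b--▸ n4
  n1 = a.b.0\{b} | ((0 + 0) | a.0) → --a--▸ n5, --a--▸ n6
  n2 = a.b.0\{b} | (a.(0 + 0) | 0) → --a--▸ n5, --a--▸ n7
  n3 = b.0\{b} | (a.(0 + 0) | a.0) → --a--▸ n6, --a--▸ n7, --b--▸ n8
  n4 = b.a.b.0 → --b--▸ n9
  n5 = a.b.0\{b} | ((0 + 0) | 0) → --a--▸ n10
  n6 = b.0\{b} | ((0 + 0) | a.0) → --a--▸ n10, --b--▸ n11
  n7 = b.0\{b} | (a.(0 + 0) | 0) → --a--▸ n10, --b--▸ n12
  n8 = 0\{b} | (a.(0 + 0) | a.0) → --a--▸ n11, --a--▸ n12
  n9 = a.b.0 → --a--▸ n13
  n10 = b.0\{b} | ((0 + 0) | 0) → --b--▸ n14
  n11 = 0\{b} | ((0 + 0) | a.0) → --a--▸ n14
  n12 = 0\{b} | (a.(0 + 0) | 0) → --a--▸ n14
  n13 = b.0 → --b--▸ n15
  n14 = 0\{b} | ((0 + 0) | 0) → ∅
  n15 = 0 → ∅
Trace ⟨aaaa⟩ through P, begin at {m0}:
  after a @ step 1: {m1, m2, m3}
  after a @ step 2: {m5, m6, m7, m8}
  after a @ step 3: {m11, m12, m14}
  after a @ step 4: {m17}
  P completes σ.
Trace ⟨aaaa⟩ through Q, begin at {n0}:
  after a @ step 1: {n1, n2, n3}
  after a @ step 2: {n5, n6, n7}
  after a @ step 3: {n10}
  after a @ step 4: ∅ (Q stuck)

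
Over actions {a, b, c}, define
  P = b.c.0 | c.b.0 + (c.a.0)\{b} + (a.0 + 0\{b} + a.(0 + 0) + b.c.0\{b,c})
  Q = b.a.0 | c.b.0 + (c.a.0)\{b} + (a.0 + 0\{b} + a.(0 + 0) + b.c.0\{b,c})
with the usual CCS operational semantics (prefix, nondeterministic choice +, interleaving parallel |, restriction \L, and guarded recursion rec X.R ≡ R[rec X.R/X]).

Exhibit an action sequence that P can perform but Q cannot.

Reachable graph of P (15 states):
  u0 = b.c.0 | c.b.0 + (c.a.0)\{b} + (a.0 + 0\{b} + a.(0 + 0) + b.c.0\{b,c}) :: ··a··> u1, ··a··> u2, ··b··> u3, ··b··> u4, ··c··> u5, ··c··> u6
  u1 = 0 :: ·
  u2 = 0 + 0 :: ·
  u3 = c.0 | c.b.0 :: ··c··> u7, ··c··> u8
  u4 = c.0\{b,c} :: ··c··> u9
  u5 = (a.0)\{b} :: ··a··> u10
  u6 = b.c.0 | b.0 :: ··b··> u11, ··b··> u8
  u7 = 0 | c.b.0 :: ··c··> u12
  u8 = c.0 | b.0 :: ··b··> u13, ··c··> u12
  u9 = 0\{b,c} :: ·
  u10 = 0\{b} :: ·
  u11 = b.c.0 | 0 :: ··b··> u13
  u12 = 0 | b.0 :: ··b··> u14
  u13 = c.0 | 0 :: ··c··> u14
  u14 = 0 | 0 :: ·
Reachable graph of Q (15 states):
  v0 = b.a.0 | c.b.0 + (c.a.0)\{b} + (a.0 + 0\{b} + a.(0 + 0) + b.c.0\{b,c}) :: ··a··> v1, ··a··> v2, ··b··> v3, ··b··> v4, ··c··> v5, ··c··> v6
  v1 = 0 :: ·
  v2 = 0 + 0 :: ·
  v3 = a.0 | c.b.0 :: ··a··> v7, ··c··> v8
  v4 = c.0\{b,c} :: ··c··> v9
  v5 = (a.0)\{b} :: ··a··> v10
  v6 = b.a.0 | b.0 :: ··b··> v11, ··b··> v8
  v7 = 0 | c.b.0 :: ··c··> v12
  v8 = a.0 | b.0 :: ··a··> v12, ··b··> v13
  v9 = 0\{b,c} :: ·
  v10 = 0\{b} :: ·
  v11 = b.a.0 | 0 :: ··b··> v13
  v12 = 0 | b.0 :: ··b··> v14
  v13 = a.0 | 0 :: ··a··> v14
  v14 = 0 | 0 :: ·
Executing bcc from P (initial set {u0}):
  after b @ step 1: {u3, u4}
  after c @ step 2: {u7, u8, u9}
  after c @ step 3: {u12}
  — P admits the full trace.
Executing bcc from Q (initial set {v0}):
  after b @ step 1: {v3, v4}
  after c @ step 2: {v8, v9}
  after c @ step 3: no successor for Q

bcc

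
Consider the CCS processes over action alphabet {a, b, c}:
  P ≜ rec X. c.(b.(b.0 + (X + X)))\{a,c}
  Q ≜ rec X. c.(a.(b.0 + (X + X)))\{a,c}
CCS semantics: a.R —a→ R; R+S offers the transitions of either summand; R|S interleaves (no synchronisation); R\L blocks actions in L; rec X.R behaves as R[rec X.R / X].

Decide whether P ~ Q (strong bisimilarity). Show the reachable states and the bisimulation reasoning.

P's transition system — 4 states:
  m0 = rec X. c.(b.(b.0 + (X + X)))\{a,c} → -c-> m1
  m1 = (b.(b.0 + ((rec X. c.(b.(b.0 + (X + X)))\{a,c}) + (rec X. c.(b.(b.0 + (X + X)))\{a,c}))))\{a,c} → -b-> m2
  m2 = (b.0 + ((rec X. c.(b.(b.0 + (X + X)))\{a,c}) + (rec X. c.(b.(b.0 + (X + X)))\{a,c})))\{a,c} → -b-> m3
  m3 = 0\{a,c} → ∅
Q's transition system — 2 states:
  n0 = rec X. c.(a.(b.0 + (X + X)))\{a,c} → -c-> n1
  n1 = (a.(b.0 + ((rec X. c.(a.(b.0 + (X + X)))\{a,c}) + (rec X. c.(a.(b.0 + (X + X)))\{a,c}))))\{a,c} → ∅
Partition-refinement fixed point:
  B0 = {m0}
  B1 = {m1}
  B2 = {m2}
  B3 = {m3, n1}
  B4 = {n0}
m0 ∈ B0, n0 ∈ B4 → different blocks

P ≁ Q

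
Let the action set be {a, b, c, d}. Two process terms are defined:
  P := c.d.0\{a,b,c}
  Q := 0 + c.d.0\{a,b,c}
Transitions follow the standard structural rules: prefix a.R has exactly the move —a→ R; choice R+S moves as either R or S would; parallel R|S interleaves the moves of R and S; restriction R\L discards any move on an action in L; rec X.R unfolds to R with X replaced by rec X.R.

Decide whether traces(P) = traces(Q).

LTS(P): 3 reachable states
  p0 = c.d.0\{a,b,c} has moves -c-> p1
  p1 = d.0\{a,b,c} has moves -d-> p2
  p2 = 0\{a,b,c} has moves deadlocked
LTS(Q): 3 reachable states
  q0 = 0 + c.d.0\{a,b,c} has moves -c-> q1
  q1 = d.0\{a,b,c} has moves -d-> q2
  q2 = 0\{a,b,c} has moves deadlocked
Coarsest stable partition (strong bisimilarity classes):
  B0 = {p0, q0}
  B1 = {p1, q1}
  B2 = {p2, q2}
p0 ∈ B0, q0 ∈ B0 → same block
Bisimilar ⇒ trace-equivalent.

trace-equivalent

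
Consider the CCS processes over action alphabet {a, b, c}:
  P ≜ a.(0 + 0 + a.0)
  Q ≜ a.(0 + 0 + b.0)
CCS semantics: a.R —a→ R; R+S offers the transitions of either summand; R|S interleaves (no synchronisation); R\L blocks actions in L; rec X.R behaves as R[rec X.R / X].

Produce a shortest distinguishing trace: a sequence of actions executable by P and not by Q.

Reachable graph of P (3 states):
  p0 = a.(0 + 0 + a.0) has moves ··a··> p1
  p1 = 0 + 0 + a.0 has moves ··a··> p2
  p2 = 0 has moves ·
Reachable graph of Q (3 states):
  q0 = a.(0 + 0 + b.0) has moves ··a··> q1
  q1 = 0 + 0 + b.0 has moves ··b··> q2
  q2 = 0 has moves ·
Executing aa from P (initial set {p0}):
  after a @ step 1: {p1}
  after a @ step 2: {p2}
  P completes σ.
Executing aa from Q (initial set {q0}):
  after a @ step 1: {q1}
  after a @ step 2: ∅  — Q cannot continue

aa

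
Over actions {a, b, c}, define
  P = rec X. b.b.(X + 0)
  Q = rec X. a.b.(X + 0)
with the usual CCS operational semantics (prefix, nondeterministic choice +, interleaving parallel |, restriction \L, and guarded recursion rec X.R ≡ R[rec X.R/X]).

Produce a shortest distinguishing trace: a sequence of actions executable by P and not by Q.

LTS(P): 3 reachable states
  p0 = rec X. b.b.(X + 0) | --b--▸ p1
  p1 = b.((rec X. b.b.(X + 0)) + 0) | --b--▸ p2
  p2 = (rec X. b.b.(X + 0)) + 0 | --b--▸ p1
LTS(Q): 3 reachable states
  q0 = rec X. a.b.(X + 0) | --a--▸ q1
  q1 = b.((rec X. a.b.(X + 0)) + 0) | --b--▸ q2
  q2 = (rec X. a.b.(X + 0)) + 0 | --a--▸ q1
Executing b from P (initial set {p0}):
  [1] b ⇒ {p1}
  P completes σ.
Executing b from Q (initial set {q0}):
  [1] b ⇒ ∅  — Q cannot continue

b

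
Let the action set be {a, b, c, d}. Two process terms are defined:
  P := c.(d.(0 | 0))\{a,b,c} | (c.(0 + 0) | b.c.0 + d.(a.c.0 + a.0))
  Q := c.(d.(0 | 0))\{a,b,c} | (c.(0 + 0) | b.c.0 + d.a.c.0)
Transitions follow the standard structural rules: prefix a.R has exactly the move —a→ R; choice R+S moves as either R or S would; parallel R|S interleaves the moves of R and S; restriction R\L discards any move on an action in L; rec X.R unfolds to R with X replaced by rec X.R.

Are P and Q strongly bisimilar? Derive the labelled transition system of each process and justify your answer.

P ≁ Q

LTS(P): 27 reachable states
  p0 = c.(d.(0 | 0))\{a,b,c} | (c.(0 + 0) | b.c.0 + d.(a.c.0 + a.0)) | =b=> p1, =c=> p2, =c=> p3, =d=> p4
  p1 = c.(d.(0 | 0))\{a,b,c} | (c.(0 + 0) | c.0) | =c=> p5, =c=> p6, =c=> p7
  p2 = (d.(0 | 0))\{a,b,c} | (c.(0 + 0) | b.c.0 + d.(a.c.0 + a.0)) | =b=> p5, =c=> p8, =d=> p10, =d=> p9
  p3 = c.(d.(0 | 0))\{a,b,c} | ((0 + 0) | b.c.0) | =b=> p6, =c=> p8
  p4 = c.(d.(0 | 0))\{a,b,c} | (a.c.0 + a.0) | =a=> p11, =a=> p12, =c=> p10
  p5 = (d.(0 | 0))\{a,b,c} | (c.(0 + 0) | c.0) | =c=> p13, =c=> p14, =d=> p15
  p6 = c.(d.(0 | 0))\{a,b,c} | ((0 + 0) | c.0) | =c=> p13, =c=> p16
  p7 = c.(d.(0 | 0))\{a,b,c} | (c.(0 + 0) | 0) | =c=> p14, =c=> p16
  p8 = (d.(0 | 0))\{a,b,c} | ((0 + 0) | b.c.0) | =b=> p13, =d=> p17
  p9 = (0 | 0)\{a,b,c} | (c.(0 + 0) | b.c.0 + d.(a.c.0 + a.0)) | =b=> p15, =c=> p17, =d=> p18
  p10 = (d.(0 | 0))\{a,b,c} | (a.c.0 + a.0) | =a=> p19, =a=> p20, =d=> p18
  p11 = c.(d.(0 | 0))\{a,b,c} | 0 | =c=> p19
  p12 = c.(d.(0 | 0))\{a,b,c} | c.0 | =c=> p11, =c=> p20
  p13 = (d.(0 | 0))\{a,b,c} | ((0 + 0) | c.0) | =c=> p21, =d=> p22
  p14 = (d.(0 | 0))\{a,b,c} | (c.(0 + 0) | 0) | =c=> p21, =d=> p23
  p15 = (0 | 0)\{a,b,c} | (c.(0 + 0) | c.0) | =c=> p22, =c=> p23
  p16 = c.(d.(0 | 0))\{a,b,c} | ((0 + 0) | 0) | =c=> p21
  p17 = (0 | 0)\{a,b,c} | ((0 + 0) | b.c.0) | =b=> p22
  p18 = (0 | 0)\{a,b,c} | (a.c.0 + a.0) | =a=> p24, =a=> p25
  p19 = (d.(0 | 0))\{a,b,c} | 0 | =d=> p24
  p20 = (d.(0 | 0))\{a,b,c} | c.0 | =c=> p19, =d=> p25
  p21 = (d.(0 | 0))\{a,b,c} | ((0 + 0) | 0) | =d=> p26
  p22 = (0 | 0)\{a,b,c} | ((0 + 0) | c.0) | =c=> p26
  p23 = (0 | 0)\{a,b,c} | (c.(0 + 0) | 0) | =c=> p26
  p24 = (0 | 0)\{a,b,c} | 0 | ∅
  p25 = (0 | 0)\{a,b,c} | c.0 | =c=> p24
  p26 = (0 | 0)\{a,b,c} | ((0 + 0) | 0) | ∅
LTS(Q): 27 reachable states
  q0 = c.(d.(0 | 0))\{a,b,c} | (c.(0 + 0) | b.c.0 + d.a.c.0) | =b=> q1, =c=> q2, =c=> q3, =d=> q4
  q1 = c.(d.(0 | 0))\{a,b,c} | (c.(0 + 0) | c.0) | =c=> q5, =c=> q6, =c=> q7
  q2 = (d.(0 | 0))\{a,b,c} | (c.(0 + 0) | b.c.0 + d.a.c.0) | =b=> q5, =c=> q8, =d=> q10, =d=> q9
  q3 = c.(d.(0 | 0))\{a,b,c} | ((0 + 0) | b.c.0) | =b=> q6, =c=> q8
  q4 = c.(d.(0 | 0))\{a,b,c} | a.c.0 | =a=> q11, =c=> q10
  q5 = (d.(0 | 0))\{a,b,c} | (c.(0 + 0) | c.0) | =c=> q12, =c=> q13, =d=> q14
  q6 = c.(d.(0 | 0))\{a,b,c} | ((0 + 0) | c.0) | =c=> q12, =c=> q15
  q7 = c.(d.(0 | 0))\{a,b,c} | (c.(0 + 0) | 0) | =c=> q13, =c=> q15
  q8 = (d.(0 | 0))\{a,b,c} | ((0 + 0) | b.c.0) | =b=> q12, =d=> q16
  q9 = (0 | 0)\{a,b,c} | (c.(0 + 0) | b.c.0 + d.a.c.0) | =b=> q14, =c=> q16, =d=> q17
  q10 = (d.(0 | 0))\{a,b,c} | a.c.0 | =a=> q18, =d=> q17
  q11 = c.(d.(0 | 0))\{a,b,c} | c.0 | =c=> q18, =c=> q19
  q12 = (d.(0 | 0))\{a,b,c} | ((0 + 0) | c.0) | =c=> q20, =d=> q21
  q13 = (d.(0 | 0))\{a,b,c} | (c.(0 + 0) | 0) | =c=> q20, =d=> q22
  q14 = (0 | 0)\{a,b,c} | (c.(0 + 0) | c.0) | =c=> q21, =c=> q22
  q15 = c.(d.(0 | 0))\{a,b,c} | ((0 + 0) | 0) | =c=> q20
  q16 = (0 | 0)\{a,b,c} | ((0 + 0) | b.c.0) | =b=> q21
  q17 = (0 | 0)\{a,b,c} | a.c.0 | =a=> q23
  q18 = (d.(0 | 0))\{a,b,c} | c.0 | =c=> q24, =d=> q23
  q19 = c.(d.(0 | 0))\{a,b,c} | 0 | =c=> q24
  q20 = (d.(0 | 0))\{a,b,c} | ((0 + 0) | 0) | =d=> q25
  q21 = (0 | 0)\{a,b,c} | ((0 + 0) | c.0) | =c=> q25
  q22 = (0 | 0)\{a,b,c} | (c.(0 + 0) | 0) | =c=> q25
  q23 = (0 | 0)\{a,b,c} | c.0 | =c=> q26
  q24 = (d.(0 | 0))\{a,b,c} | 0 | =d=> q26
  q25 = (0 | 0)\{a,b,c} | ((0 + 0) | 0) | ∅
  q26 = (0 | 0)\{a,b,c} | 0 | ∅
Coarsest stable partition (strong bisimilarity classes):
  B0 = {p0}
  B1 = {p3, q3}
  B2 = {p12, p6, p7, q11, q6, q7}
  B3 = {p13, p14, p20, q12, q13, q18}
  B4 = {p19, p21, q20, q24}
  B5 = {p24, p26, q25, q26}
  B6 = {p22, p23, p25, q21, q22, q23}
  B7 = {p11, p16, q15, q19}
  B8 = {p8, q8}
  B9 = {p17, q16}
  B10 = {p4}
  B11 = {p10}
  B12 = {p18}
  B13 = {p2}
  B14 = {p5, q5}
  B15 = {p15, q14}
  B16 = {p9}
  B17 = {p1, q1}
  B18 = {q0}
  B19 = {q2}
  B20 = {q10}
  B21 = {q17}
  B22 = {q9}
  B23 = {q4}
p0 ∈ B0, q0 ∈ B18 → different blocks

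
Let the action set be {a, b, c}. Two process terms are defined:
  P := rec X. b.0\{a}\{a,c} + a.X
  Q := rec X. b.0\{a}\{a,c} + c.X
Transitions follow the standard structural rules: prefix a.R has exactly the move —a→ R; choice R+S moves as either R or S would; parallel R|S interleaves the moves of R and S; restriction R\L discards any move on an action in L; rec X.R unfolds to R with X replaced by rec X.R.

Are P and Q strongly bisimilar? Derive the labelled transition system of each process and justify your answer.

P's transition system — 2 states:
  u0 = rec X. b.0\{a}\{a,c} + a.X ⊢ —a→ u0, —b→ u1
  u1 = 0\{a}\{a,c} ⊢ (no moves)
Q's transition system — 2 states:
  v0 = rec X. b.0\{a}\{a,c} + c.X ⊢ —b→ v1, —c→ v0
  v1 = 0\{a}\{a,c} ⊢ (no moves)
Coarsest stable partition (strong bisimilarity classes):
  B0 = {u0}
  B1 = {u1, v1}
  B2 = {v0}
u0 ∈ B0, v0 ∈ B2 → different blocks

not bisimilar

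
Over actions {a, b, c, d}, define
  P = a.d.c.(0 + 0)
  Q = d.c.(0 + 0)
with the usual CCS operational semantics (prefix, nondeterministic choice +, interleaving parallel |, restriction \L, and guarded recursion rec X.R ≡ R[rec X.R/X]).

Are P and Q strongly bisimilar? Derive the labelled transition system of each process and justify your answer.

NO

Reachable graph of P (4 states):
  s0 = a.d.c.(0 + 0) | ··a··> s1
  s1 = d.c.(0 + 0) | ··d··> s2
  s2 = c.(0 + 0) | ··c··> s3
  s3 = 0 + 0 | (no moves)
Reachable graph of Q (3 states):
  t0 = d.c.(0 + 0) | ··d··> t1
  t1 = c.(0 + 0) | ··c··> t2
  t2 = 0 + 0 | (no moves)
Partition-refinement fixed point:
  B0 = {s0}
  B1 = {s1, t0}
  B2 = {s2, t1}
  B3 = {s3, t2}
s0 ∈ B0, t0 ∈ B1 → different blocks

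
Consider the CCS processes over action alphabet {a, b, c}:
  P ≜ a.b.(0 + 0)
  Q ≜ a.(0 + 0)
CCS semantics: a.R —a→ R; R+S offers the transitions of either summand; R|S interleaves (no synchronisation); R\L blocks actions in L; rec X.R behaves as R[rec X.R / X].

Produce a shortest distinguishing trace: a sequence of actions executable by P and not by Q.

LTS(P): 3 reachable states
  s0 = a.b.(0 + 0) → -a-> s1
  s1 = b.(0 + 0) → -b-> s2
  s2 = 0 + 0 → deadlocked
LTS(Q): 2 reachable states
  t0 = a.(0 + 0) → -a-> t1
  t1 = 0 + 0 → deadlocked
Executing ab from P (initial set {s0}):
  [1] a ⇒ {s1}
  [2] b ⇒ {s2}
  — P admits the full trace.
Executing ab from Q (initial set {t0}):
  [1] a ⇒ {t1}
  [2] b ⇒ no successor for Q

ab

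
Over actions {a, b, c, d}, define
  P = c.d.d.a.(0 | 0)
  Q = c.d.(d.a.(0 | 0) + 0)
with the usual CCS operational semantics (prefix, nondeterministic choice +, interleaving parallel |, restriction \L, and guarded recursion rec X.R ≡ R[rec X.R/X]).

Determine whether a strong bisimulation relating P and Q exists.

P's transition system — 5 states:
  m0 = c.d.d.a.(0 | 0) :: -c-> m1
  m1 = d.d.a.(0 | 0) :: -d-> m2
  m2 = d.a.(0 | 0) :: -d-> m3
  m3 = a.(0 | 0) :: -a-> m4
  m4 = 0 | 0 :: ·
Q's transition system — 5 states:
  n0 = c.d.(d.a.(0 | 0) + 0) :: -c-> n1
  n1 = d.(d.a.(0 | 0) + 0) :: -d-> n2
  n2 = d.a.(0 | 0) + 0 :: -d-> n3
  n3 = a.(0 | 0) :: -a-> n4
  n4 = 0 | 0 :: ·
Coarsest stable partition (strong bisimilarity classes):
  B0 = {m0, n0}
  B1 = {m1, n1}
  B2 = {m2, n2}
  B3 = {m3, n3}
  B4 = {m4, n4}
m0 ∈ B0, n0 ∈ B0 → same block

P ~ Q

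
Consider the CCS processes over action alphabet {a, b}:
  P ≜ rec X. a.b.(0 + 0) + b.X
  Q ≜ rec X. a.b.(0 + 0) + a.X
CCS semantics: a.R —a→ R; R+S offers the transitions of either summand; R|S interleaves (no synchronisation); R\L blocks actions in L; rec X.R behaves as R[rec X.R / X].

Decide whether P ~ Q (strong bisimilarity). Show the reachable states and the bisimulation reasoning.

P's transition system — 3 states:
  p0 = rec X. a.b.(0 + 0) + b.X | —a→ p1, —b→ p0
  p1 = b.(0 + 0) | —b→ p2
  p2 = 0 + 0 | ·
Q's transition system — 3 states:
  q0 = rec X. a.b.(0 + 0) + a.X | —a→ q0, —a→ q1
  q1 = b.(0 + 0) | —b→ q2
  q2 = 0 + 0 | ·
Bisimilarity quotient blocks:
  B0 = {p0}
  B1 = {p1, q1}
  B2 = {p2, q2}
  B3 = {q0}
p0 ∈ B0, q0 ∈ B3 → different blocks

not bisimilar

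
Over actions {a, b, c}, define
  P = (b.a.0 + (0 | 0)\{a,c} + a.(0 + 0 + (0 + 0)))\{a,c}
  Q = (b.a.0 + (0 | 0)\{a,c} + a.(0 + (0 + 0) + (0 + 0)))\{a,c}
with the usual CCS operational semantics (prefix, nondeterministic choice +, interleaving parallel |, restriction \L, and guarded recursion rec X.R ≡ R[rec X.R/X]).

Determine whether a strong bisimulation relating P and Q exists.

P ~ Q

P's transition system — 2 states:
  p0 = (b.a.0 + (0 | 0)\{a,c} + a.(0 + 0 + (0 + 0)))\{a,c} → -b-> p1
  p1 = (a.0)\{a,c} → deadlocked
Q's transition system — 2 states:
  q0 = (b.a.0 + (0 | 0)\{a,c} + a.(0 + (0 + 0) + (0 + 0)))\{a,c} → -b-> q1
  q1 = (a.0)\{a,c} → deadlocked
Bisimilarity quotient blocks:
  B0 = {p0, q0}
  B1 = {p1, q1}
p0 ∈ B0, q0 ∈ B0 → same block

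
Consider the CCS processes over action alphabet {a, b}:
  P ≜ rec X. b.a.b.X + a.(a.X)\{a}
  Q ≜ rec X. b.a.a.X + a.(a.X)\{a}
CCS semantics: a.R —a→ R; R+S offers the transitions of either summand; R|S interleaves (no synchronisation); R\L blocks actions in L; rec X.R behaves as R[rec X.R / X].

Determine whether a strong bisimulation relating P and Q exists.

P ≁ Q

Reachable graph of P (4 states):
  m0 = rec X. b.a.b.X + a.(a.X)\{a} ⊢ --a--▸ m1, --b--▸ m2
  m1 = (a.(rec X. b.a.b.X + a.(a.X)\{a}))\{a} ⊢ deadlocked
  m2 = a.b.(rec X. b.a.b.X + a.(a.X)\{a}) ⊢ --a--▸ m3
  m3 = b.(rec X. b.a.b.X + a.(a.X)\{a}) ⊢ --b--▸ m0
Reachable graph of Q (4 states):
  n0 = rec X. b.a.a.X + a.(a.X)\{a} ⊢ --a--▸ n1, --b--▸ n2
  n1 = (a.(rec X. b.a.a.X + a.(a.X)\{a}))\{a} ⊢ deadlocked
  n2 = a.a.(rec X. b.a.a.X + a.(a.X)\{a}) ⊢ --a--▸ n3
  n3 = a.(rec X. b.a.a.X + a.(a.X)\{a}) ⊢ --a--▸ n0
Partition-refinement fixed point:
  B0 = {m0}
  B1 = {m2}
  B2 = {m3}
  B3 = {m1, n1}
  B4 = {n0}
  B5 = {n2}
  B6 = {n3}
m0 ∈ B0, n0 ∈ B4 → different blocks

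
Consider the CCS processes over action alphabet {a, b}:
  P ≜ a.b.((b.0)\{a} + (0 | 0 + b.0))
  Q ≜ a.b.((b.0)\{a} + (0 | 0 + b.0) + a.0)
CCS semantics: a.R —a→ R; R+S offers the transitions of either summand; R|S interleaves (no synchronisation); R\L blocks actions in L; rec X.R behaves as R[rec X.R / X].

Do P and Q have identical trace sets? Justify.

LTS(P): 5 reachable states
  s0 = a.b.((b.0)\{a} + (0 | 0 + b.0)) → —a→ s1
  s1 = b.((b.0)\{a} + (0 | 0 + b.0)) → —b→ s2
  s2 = (b.0)\{a} + (0 | 0 + b.0) → —b→ s3, —b→ s4
  s3 = 0 → ∅
  s4 = 0\{a} → ∅
LTS(Q): 5 reachable states
  t0 = a.b.((b.0)\{a} + (0 | 0 + b.0) + a.0) → —a→ t1
  t1 = b.((b.0)\{a} + (0 | 0 + b.0) + a.0) → —b→ t2
  t2 = (b.0)\{a} + (0 | 0 + b.0) + a.0 → —a→ t3, —b→ t3, —b→ t4
  t3 = 0 → ∅
  t4 = 0\{a} → ∅
Run σ = ⟨aba⟩ on Q: start {t0}
  step 1 (a): {t1}
  step 2 (b): {t2}
  step 3 (a): {t3}
  ✓ Q
Run σ = ⟨aba⟩ on P: start {s0}
  step 1 (a): {s1}
  step 2 (b): {s2}
  step 3 (a): ∅ (P stuck)

trace-distinct — witness ⟨aba⟩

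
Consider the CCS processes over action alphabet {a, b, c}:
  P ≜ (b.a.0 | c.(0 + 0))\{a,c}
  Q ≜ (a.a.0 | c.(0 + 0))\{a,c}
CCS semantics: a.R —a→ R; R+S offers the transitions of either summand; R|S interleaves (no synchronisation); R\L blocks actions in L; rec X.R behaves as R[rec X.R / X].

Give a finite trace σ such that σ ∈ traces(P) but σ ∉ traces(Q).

Reachable graph of P (2 states):
  s0 = (b.a.0 | c.(0 + 0))\{a,c} ⊢ --b--▸ s1
  s1 = (a.0 | c.(0 + 0))\{a,c} ⊢ deadlocked
Reachable graph of Q (1 states):
  t0 = (a.a.0 | c.(0 + 0))\{a,c} ⊢ deadlocked
Executing b from P (initial set {s0}):
  [1] b ⇒ {s1}
  P completes σ.
Executing b from Q (initial set {t0}):
  [1] b ⇒ no successor for Q

b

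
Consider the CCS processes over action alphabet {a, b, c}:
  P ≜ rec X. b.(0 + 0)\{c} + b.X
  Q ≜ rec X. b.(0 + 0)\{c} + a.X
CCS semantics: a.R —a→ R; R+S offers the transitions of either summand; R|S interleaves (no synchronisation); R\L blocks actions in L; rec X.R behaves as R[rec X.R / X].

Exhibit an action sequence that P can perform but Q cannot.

P's transition system — 2 states:
  u0 = rec X. b.(0 + 0)\{c} + b.X | --b--▸ u0, --b--▸ u1
  u1 = (0 + 0)\{c} | (no moves)
Q's transition system — 2 states:
  v0 = rec X. b.(0 + 0)\{c} + a.X | --a--▸ v0, --b--▸ v1
  v1 = (0 + 0)\{c} | (no moves)
Trace ⟨bb⟩ through P, begin at {u0}:
  after b @ step 1: {u0, u1}
  after b @ step 2: {u0, u1}
  P completes σ.
Trace ⟨bb⟩ through Q, begin at {v0}:
  after b @ step 1: {v1}
  after b @ step 2: no successor for Q

bb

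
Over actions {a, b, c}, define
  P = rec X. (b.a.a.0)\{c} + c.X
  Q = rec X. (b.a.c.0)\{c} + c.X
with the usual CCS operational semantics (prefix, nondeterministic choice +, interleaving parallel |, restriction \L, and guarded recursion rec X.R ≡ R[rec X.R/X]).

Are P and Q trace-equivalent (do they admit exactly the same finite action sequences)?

Reachable graph of P (4 states):
  m0 = rec X. (b.a.a.0)\{c} + c.X → —b→ m1, —c→ m0
  m1 = (a.a.0)\{c} → —a→ m2
  m2 = (a.0)\{c} → —a→ m3
  m3 = 0\{c} → deadlocked
Reachable graph of Q (3 states):
  n0 = rec X. (b.a.c.0)\{c} + c.X → —b→ n1, —c→ n0
  n1 = (a.c.0)\{c} → —a→ n2
  n2 = (c.0)\{c} → deadlocked
Run σ = ⟨baa⟩ on P: start {m0}
  after b @ step 1: {m1}
  after a @ step 2: {m2}
  after a @ step 3: {m3}
  P completes σ.
Run σ = ⟨baa⟩ on Q: start {n0}
  after b @ step 1: {n1}
  after a @ step 2: {n2}
  after a @ step 3: ∅ (Q stuck)

NO — witness ⟨baa⟩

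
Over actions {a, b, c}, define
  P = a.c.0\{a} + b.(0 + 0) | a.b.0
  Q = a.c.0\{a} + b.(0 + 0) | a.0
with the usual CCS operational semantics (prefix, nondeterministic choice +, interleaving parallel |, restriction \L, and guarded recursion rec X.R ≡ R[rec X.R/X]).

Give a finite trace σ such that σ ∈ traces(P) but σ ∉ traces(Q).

abb

LTS(P): 8 reachable states
  m0 = a.c.0\{a} + b.(0 + 0) | a.b.0 → ··a··> m1, ··a··> m2, ··b··> m3
  m1 = b.(0 + 0) | b.0 → ··b··> m4, ··b··> m5
  m2 = c.0\{a} → ··c··> m6
  m3 = (0 + 0) | a.b.0 → ··a··> m4
  m4 = (0 + 0) | b.0 → ··b··> m7
  m5 = b.(0 + 0) | 0 → ··b··> m7
  m6 = 0\{a} → (no moves)
  m7 = (0 + 0) | 0 → (no moves)
LTS(Q): 6 reachable states
  n0 = a.c.0\{a} + b.(0 + 0) | a.0 → ··a··> n1, ··a··> n2, ··b··> n3
  n1 = b.(0 + 0) | 0 → ··b··> n4
  n2 = c.0\{a} → ··c··> n5
  n3 = (0 + 0) | a.0 → ··a··> n4
  n4 = (0 + 0) | 0 → (no moves)
  n5 = 0\{a} → (no moves)
Executing abb from P (initial set {m0}):
  [1] a ⇒ {m1, m2}
  [2] b ⇒ {m4, m5}
  [3] b ⇒ {m7}
  ✓ P
Executing abb from Q (initial set {n0}):
  [1] a ⇒ {n1, n2}
  [2] b ⇒ {n4}
  [3] b ⇒ ∅ (Q stuck)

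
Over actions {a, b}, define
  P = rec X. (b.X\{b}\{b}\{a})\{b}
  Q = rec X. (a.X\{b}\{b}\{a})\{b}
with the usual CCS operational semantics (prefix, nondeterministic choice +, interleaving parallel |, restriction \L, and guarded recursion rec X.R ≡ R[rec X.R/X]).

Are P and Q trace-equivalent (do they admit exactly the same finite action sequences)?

traces(P) ≠ traces(Q) — witness ⟨a⟩

P's transition system — 1 states:
  s0 = rec X. (b.X\{b}\{b}\{a})\{b} | (no moves)
Q's transition system — 2 states:
  t0 = rec X. (a.X\{b}\{b}\{a})\{b} | -a-> t1
  t1 = (rec X. (a.X\{b}\{b}\{a})\{b})\{b}\{b}\{a}\{b} | (no moves)
Run σ = ⟨a⟩ on Q: start {t0}
  [1] a ⇒ {t1}
  ✓ Q
Run σ = ⟨a⟩ on P: start {s0}
  [1] a ⇒ ∅ (P stuck)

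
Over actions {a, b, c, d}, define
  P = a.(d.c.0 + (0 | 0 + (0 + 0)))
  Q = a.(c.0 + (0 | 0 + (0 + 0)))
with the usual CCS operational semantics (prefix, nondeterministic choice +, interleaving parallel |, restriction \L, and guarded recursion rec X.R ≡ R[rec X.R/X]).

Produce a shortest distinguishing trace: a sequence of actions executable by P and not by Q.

ad

P's transition system — 4 states:
  u0 = a.(d.c.0 + (0 | 0 + (0 + 0))) :: -a-> u1
  u1 = d.c.0 + (0 | 0 + (0 + 0)) :: -d-> u2
  u2 = c.0 :: -c-> u3
  u3 = 0 :: ·
Q's transition system — 3 states:
  v0 = a.(c.0 + (0 | 0 + (0 + 0))) :: -a-> v1
  v1 = c.0 + (0 | 0 + (0 + 0)) :: -c-> v2
  v2 = 0 :: ·
Run σ = ⟨ad⟩ on P: start {u0}
  [1] a ⇒ {u1}
  [2] d ⇒ {u2}
  — P admits the full trace.
Run σ = ⟨ad⟩ on Q: start {v0}
  [1] a ⇒ {v1}
  [2] d ⇒ ∅  — Q cannot continue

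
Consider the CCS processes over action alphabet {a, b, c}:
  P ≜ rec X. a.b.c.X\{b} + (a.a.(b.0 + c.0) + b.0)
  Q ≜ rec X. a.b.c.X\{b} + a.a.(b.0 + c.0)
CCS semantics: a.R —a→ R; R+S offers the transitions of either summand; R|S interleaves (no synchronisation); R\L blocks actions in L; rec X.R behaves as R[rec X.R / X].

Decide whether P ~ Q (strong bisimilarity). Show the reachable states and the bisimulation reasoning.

not bisimilar

Reachable graph of P (11 states):
  p0 = rec X. a.b.c.X\{b} + (a.a.(b.0 + c.0) + b.0) | —a→ p1, —a→ p2, —b→ p3
  p1 = a.(b.0 + c.0) | —a→ p4
  p2 = b.c.(rec X. a.b.c.X\{b} + (a.a.(b.0 + c.0) + b.0))\{b} | —b→ p5
  p3 = 0 | (no moves)
  p4 = b.0 + c.0 | —b→ p3, —c→ p3
  p5 = c.(rec X. a.b.c.X\{b} + (a.a.(b.0 + c.0) + b.0))\{b} | —c→ p6
  p6 = (rec X. a.b.c.X\{b} + (a.a.(b.0 + c.0) + b.0))\{b} | —a→ p7, —a→ p8
  p7 = (a.(b.0 + c.0))\{b} | —a→ p9
  p8 = (b.c.(rec X. a.b.c.X\{b} + (a.a.(b.0 + c.0) + b.0))\{b})\{b} | (no moves)
  p9 = (b.0 + c.0)\{b} | —c→ p10
  p10 = 0\{b} | (no moves)
Reachable graph of Q (11 states):
  q0 = rec X. a.b.c.X\{b} + a.a.(b.0 + c.0) | —a→ q1, —a→ q2
  q1 = a.(b.0 + c.0) | —a→ q3
  q2 = b.c.(rec X. a.b.c.X\{b} + a.a.(b.0 + c.0))\{b} | —b→ q4
  q3 = b.0 + c.0 | —b→ q5, —c→ q5
  q4 = c.(rec X. a.b.c.X\{b} + a.a.(b.0 + c.0))\{b} | —c→ q6
  q5 = 0 | (no moves)
  q6 = (rec X. a.b.c.X\{b} + a.a.(b.0 + c.0))\{b} | —a→ q7, —a→ q8
  q7 = (a.(b.0 + c.0))\{b} | —a→ q9
  q8 = (b.c.(rec X. a.b.c.X\{b} + a.a.(b.0 + c.0))\{b})\{b} | (no moves)
  q9 = (b.0 + c.0)\{b} | —c→ q10
  q10 = 0\{b} | (no moves)
Bisimilarity quotient blocks:
  B0 = {p0}
  B1 = {p1, q1}
  B2 = {p4, q3}
  B3 = {p10, p3, p8, q10, q5, q8}
  B4 = {p2, q2}
  B5 = {p5, q4}
  B6 = {p6, q6}
  B7 = {p7, q7}
  B8 = {p9, q9}
  B9 = {q0}
p0 ∈ B0, q0 ∈ B9 → different blocks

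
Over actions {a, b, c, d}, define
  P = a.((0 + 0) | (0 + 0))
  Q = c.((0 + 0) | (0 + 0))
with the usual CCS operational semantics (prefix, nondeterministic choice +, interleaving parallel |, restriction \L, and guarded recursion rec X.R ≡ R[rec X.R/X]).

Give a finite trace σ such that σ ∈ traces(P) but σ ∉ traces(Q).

Reachable graph of P (2 states):
  m0 = a.((0 + 0) | (0 + 0)) :: ··a··> m1
  m1 = (0 + 0) | (0 + 0) :: deadlocked
Reachable graph of Q (2 states):
  n0 = c.((0 + 0) | (0 + 0)) :: ··c··> n1
  n1 = (0 + 0) | (0 + 0) :: deadlocked
Run σ = ⟨a⟩ on P: start {m0}
  after a @ step 1: {m1}
  ✓ P
Run σ = ⟨a⟩ on Q: start {n0}
  after a @ step 1: ∅ (Q stuck)

a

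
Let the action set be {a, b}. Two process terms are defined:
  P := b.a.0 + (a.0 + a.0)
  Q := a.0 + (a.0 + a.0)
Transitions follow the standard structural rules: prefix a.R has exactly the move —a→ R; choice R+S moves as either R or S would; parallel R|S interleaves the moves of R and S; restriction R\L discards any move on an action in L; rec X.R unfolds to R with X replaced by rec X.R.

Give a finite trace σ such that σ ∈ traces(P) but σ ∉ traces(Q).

LTS(P): 3 reachable states
  s0 = b.a.0 + (a.0 + a.0) ⊢ -a-> s1, -b-> s2
  s1 = 0 ⊢ ∅
  s2 = a.0 ⊢ -a-> s1
LTS(Q): 2 reachable states
  t0 = a.0 + (a.0 + a.0) ⊢ -a-> t1
  t1 = 0 ⊢ ∅
Executing b from P (initial set {s0}):
  step 1 (b): {s2}
  ✓ P
Executing b from Q (initial set {t0}):
  step 1 (b): ∅  — Q cannot continue

b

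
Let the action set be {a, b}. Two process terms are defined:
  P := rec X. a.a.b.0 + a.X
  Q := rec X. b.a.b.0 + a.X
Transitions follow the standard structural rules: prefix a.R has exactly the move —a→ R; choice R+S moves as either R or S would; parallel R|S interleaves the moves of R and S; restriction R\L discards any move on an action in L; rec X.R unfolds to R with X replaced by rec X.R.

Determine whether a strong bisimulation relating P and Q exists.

not bisimilar

P's transition system — 4 states:
  s0 = rec X. a.a.b.0 + a.X | ··a··> s0, ··a··> s1
  s1 = a.b.0 | ··a··> s2
  s2 = b.0 | ··b··> s3
  s3 = 0 | deadlocked
Q's transition system — 4 states:
  t0 = rec X. b.a.b.0 + a.X | ··a··> t0, ··b··> t1
  t1 = a.b.0 | ··a··> t2
  t2 = b.0 | ··b··> t3
  t3 = 0 | deadlocked
Coarsest stable partition (strong bisimilarity classes):
  B0 = {s0}
  B1 = {s1, t1}
  B2 = {s2, t2}
  B3 = {s3, t3}
  B4 = {t0}
s0 ∈ B0, t0 ∈ B4 → different blocks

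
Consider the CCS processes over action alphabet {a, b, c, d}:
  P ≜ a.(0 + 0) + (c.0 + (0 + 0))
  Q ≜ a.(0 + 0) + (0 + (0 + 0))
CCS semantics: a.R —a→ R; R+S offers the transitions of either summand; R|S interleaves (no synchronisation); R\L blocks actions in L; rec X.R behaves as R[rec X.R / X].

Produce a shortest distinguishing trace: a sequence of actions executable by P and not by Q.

Reachable graph of P (3 states):
  s0 = a.(0 + 0) + (c.0 + (0 + 0)) → -a-> s1, -c-> s2
  s1 = 0 + 0 → deadlocked
  s2 = 0 → deadlocked
Reachable graph of Q (2 states):
  t0 = a.(0 + 0) + (0 + (0 + 0)) → -a-> t1
  t1 = 0 + 0 → deadlocked
Trace ⟨c⟩ through P, begin at {s0}:
  step 1 (c): {s2}
  — P admits the full trace.
Trace ⟨c⟩ through Q, begin at {t0}:
  step 1 (c): ∅ (Q stuck)

c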